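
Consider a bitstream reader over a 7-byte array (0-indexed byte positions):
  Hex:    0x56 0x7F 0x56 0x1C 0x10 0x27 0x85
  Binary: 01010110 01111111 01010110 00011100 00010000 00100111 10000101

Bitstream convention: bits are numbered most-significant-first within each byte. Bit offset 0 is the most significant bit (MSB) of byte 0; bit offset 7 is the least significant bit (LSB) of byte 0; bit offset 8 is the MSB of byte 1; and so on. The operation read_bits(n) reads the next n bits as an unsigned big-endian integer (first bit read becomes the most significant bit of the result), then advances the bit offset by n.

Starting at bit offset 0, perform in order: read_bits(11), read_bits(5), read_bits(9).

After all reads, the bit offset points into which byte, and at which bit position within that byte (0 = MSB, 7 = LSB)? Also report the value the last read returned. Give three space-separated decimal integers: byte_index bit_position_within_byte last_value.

Answer: 3 1 172

Derivation:
Read 1: bits[0:11] width=11 -> value=691 (bin 01010110011); offset now 11 = byte 1 bit 3; 45 bits remain
Read 2: bits[11:16] width=5 -> value=31 (bin 11111); offset now 16 = byte 2 bit 0; 40 bits remain
Read 3: bits[16:25] width=9 -> value=172 (bin 010101100); offset now 25 = byte 3 bit 1; 31 bits remain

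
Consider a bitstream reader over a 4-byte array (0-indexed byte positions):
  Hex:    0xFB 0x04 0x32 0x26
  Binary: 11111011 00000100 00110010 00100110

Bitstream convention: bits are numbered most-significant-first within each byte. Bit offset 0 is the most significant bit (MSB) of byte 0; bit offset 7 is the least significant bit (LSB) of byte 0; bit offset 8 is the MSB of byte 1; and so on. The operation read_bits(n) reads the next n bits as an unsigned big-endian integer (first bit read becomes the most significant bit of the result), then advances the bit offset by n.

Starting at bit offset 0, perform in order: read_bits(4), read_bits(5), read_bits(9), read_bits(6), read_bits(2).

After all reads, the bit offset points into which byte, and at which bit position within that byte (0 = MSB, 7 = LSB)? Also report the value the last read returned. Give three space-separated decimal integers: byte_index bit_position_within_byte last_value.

Read 1: bits[0:4] width=4 -> value=15 (bin 1111); offset now 4 = byte 0 bit 4; 28 bits remain
Read 2: bits[4:9] width=5 -> value=22 (bin 10110); offset now 9 = byte 1 bit 1; 23 bits remain
Read 3: bits[9:18] width=9 -> value=16 (bin 000010000); offset now 18 = byte 2 bit 2; 14 bits remain
Read 4: bits[18:24] width=6 -> value=50 (bin 110010); offset now 24 = byte 3 bit 0; 8 bits remain
Read 5: bits[24:26] width=2 -> value=0 (bin 00); offset now 26 = byte 3 bit 2; 6 bits remain

Answer: 3 2 0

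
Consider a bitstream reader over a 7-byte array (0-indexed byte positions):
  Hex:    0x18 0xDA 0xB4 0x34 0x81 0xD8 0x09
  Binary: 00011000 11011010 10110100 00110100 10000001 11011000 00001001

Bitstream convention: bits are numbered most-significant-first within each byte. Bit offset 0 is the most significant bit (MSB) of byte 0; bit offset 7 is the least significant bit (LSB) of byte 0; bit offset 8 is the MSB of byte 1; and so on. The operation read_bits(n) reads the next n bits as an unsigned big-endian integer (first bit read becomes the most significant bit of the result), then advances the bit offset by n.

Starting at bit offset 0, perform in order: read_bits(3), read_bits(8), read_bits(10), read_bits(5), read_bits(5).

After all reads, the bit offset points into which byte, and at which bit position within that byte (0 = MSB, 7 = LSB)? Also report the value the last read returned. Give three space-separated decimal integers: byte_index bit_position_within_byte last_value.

Answer: 3 7 26

Derivation:
Read 1: bits[0:3] width=3 -> value=0 (bin 000); offset now 3 = byte 0 bit 3; 53 bits remain
Read 2: bits[3:11] width=8 -> value=198 (bin 11000110); offset now 11 = byte 1 bit 3; 45 bits remain
Read 3: bits[11:21] width=10 -> value=854 (bin 1101010110); offset now 21 = byte 2 bit 5; 35 bits remain
Read 4: bits[21:26] width=5 -> value=16 (bin 10000); offset now 26 = byte 3 bit 2; 30 bits remain
Read 5: bits[26:31] width=5 -> value=26 (bin 11010); offset now 31 = byte 3 bit 7; 25 bits remain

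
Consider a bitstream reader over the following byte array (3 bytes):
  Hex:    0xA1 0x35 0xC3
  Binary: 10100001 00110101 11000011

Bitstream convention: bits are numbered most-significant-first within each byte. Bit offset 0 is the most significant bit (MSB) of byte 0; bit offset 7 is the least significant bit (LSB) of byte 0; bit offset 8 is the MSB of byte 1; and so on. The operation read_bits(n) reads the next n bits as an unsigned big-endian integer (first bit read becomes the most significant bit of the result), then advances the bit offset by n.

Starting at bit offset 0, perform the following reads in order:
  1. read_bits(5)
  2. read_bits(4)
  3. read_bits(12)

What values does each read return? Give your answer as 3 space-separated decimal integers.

Read 1: bits[0:5] width=5 -> value=20 (bin 10100); offset now 5 = byte 0 bit 5; 19 bits remain
Read 2: bits[5:9] width=4 -> value=2 (bin 0010); offset now 9 = byte 1 bit 1; 15 bits remain
Read 3: bits[9:21] width=12 -> value=1720 (bin 011010111000); offset now 21 = byte 2 bit 5; 3 bits remain

Answer: 20 2 1720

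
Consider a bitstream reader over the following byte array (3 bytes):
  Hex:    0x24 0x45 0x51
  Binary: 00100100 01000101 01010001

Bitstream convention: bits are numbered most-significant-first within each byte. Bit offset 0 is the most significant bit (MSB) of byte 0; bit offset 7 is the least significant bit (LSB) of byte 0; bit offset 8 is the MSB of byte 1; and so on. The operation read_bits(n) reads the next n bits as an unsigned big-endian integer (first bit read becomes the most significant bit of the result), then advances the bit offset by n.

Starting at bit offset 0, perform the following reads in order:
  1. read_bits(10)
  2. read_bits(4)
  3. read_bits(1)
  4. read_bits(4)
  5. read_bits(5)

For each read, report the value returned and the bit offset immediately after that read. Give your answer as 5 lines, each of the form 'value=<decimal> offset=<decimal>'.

Answer: value=145 offset=10
value=1 offset=14
value=0 offset=15
value=10 offset=19
value=17 offset=24

Derivation:
Read 1: bits[0:10] width=10 -> value=145 (bin 0010010001); offset now 10 = byte 1 bit 2; 14 bits remain
Read 2: bits[10:14] width=4 -> value=1 (bin 0001); offset now 14 = byte 1 bit 6; 10 bits remain
Read 3: bits[14:15] width=1 -> value=0 (bin 0); offset now 15 = byte 1 bit 7; 9 bits remain
Read 4: bits[15:19] width=4 -> value=10 (bin 1010); offset now 19 = byte 2 bit 3; 5 bits remain
Read 5: bits[19:24] width=5 -> value=17 (bin 10001); offset now 24 = byte 3 bit 0; 0 bits remain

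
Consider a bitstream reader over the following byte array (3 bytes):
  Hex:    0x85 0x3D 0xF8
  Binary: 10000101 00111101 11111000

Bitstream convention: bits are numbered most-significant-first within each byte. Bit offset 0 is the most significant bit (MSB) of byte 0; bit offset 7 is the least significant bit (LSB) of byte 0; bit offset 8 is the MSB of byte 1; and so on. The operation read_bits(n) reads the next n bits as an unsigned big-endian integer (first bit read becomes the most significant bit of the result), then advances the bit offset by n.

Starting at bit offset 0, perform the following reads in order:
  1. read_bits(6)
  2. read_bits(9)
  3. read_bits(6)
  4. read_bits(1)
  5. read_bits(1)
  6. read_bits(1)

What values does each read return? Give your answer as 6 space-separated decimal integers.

Read 1: bits[0:6] width=6 -> value=33 (bin 100001); offset now 6 = byte 0 bit 6; 18 bits remain
Read 2: bits[6:15] width=9 -> value=158 (bin 010011110); offset now 15 = byte 1 bit 7; 9 bits remain
Read 3: bits[15:21] width=6 -> value=63 (bin 111111); offset now 21 = byte 2 bit 5; 3 bits remain
Read 4: bits[21:22] width=1 -> value=0 (bin 0); offset now 22 = byte 2 bit 6; 2 bits remain
Read 5: bits[22:23] width=1 -> value=0 (bin 0); offset now 23 = byte 2 bit 7; 1 bits remain
Read 6: bits[23:24] width=1 -> value=0 (bin 0); offset now 24 = byte 3 bit 0; 0 bits remain

Answer: 33 158 63 0 0 0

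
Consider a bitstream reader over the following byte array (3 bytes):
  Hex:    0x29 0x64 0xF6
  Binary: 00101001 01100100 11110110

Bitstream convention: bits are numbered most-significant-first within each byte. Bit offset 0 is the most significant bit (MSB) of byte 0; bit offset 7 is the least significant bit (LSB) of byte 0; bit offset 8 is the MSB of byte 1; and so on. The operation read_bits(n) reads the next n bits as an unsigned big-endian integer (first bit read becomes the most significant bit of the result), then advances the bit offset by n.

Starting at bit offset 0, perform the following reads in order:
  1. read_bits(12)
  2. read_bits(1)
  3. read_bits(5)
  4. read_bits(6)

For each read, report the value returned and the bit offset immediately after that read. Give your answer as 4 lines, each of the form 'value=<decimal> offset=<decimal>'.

Read 1: bits[0:12] width=12 -> value=662 (bin 001010010110); offset now 12 = byte 1 bit 4; 12 bits remain
Read 2: bits[12:13] width=1 -> value=0 (bin 0); offset now 13 = byte 1 bit 5; 11 bits remain
Read 3: bits[13:18] width=5 -> value=19 (bin 10011); offset now 18 = byte 2 bit 2; 6 bits remain
Read 4: bits[18:24] width=6 -> value=54 (bin 110110); offset now 24 = byte 3 bit 0; 0 bits remain

Answer: value=662 offset=12
value=0 offset=13
value=19 offset=18
value=54 offset=24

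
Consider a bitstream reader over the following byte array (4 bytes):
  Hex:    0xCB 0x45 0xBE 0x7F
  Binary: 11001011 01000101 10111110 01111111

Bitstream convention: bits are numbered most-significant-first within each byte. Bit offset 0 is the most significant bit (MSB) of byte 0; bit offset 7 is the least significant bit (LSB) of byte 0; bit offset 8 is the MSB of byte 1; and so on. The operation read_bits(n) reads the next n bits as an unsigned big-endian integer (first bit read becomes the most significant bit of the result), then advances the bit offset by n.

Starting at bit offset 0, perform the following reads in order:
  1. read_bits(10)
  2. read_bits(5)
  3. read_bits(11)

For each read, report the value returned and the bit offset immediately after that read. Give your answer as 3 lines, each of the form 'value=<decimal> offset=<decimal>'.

Read 1: bits[0:10] width=10 -> value=813 (bin 1100101101); offset now 10 = byte 1 bit 2; 22 bits remain
Read 2: bits[10:15] width=5 -> value=2 (bin 00010); offset now 15 = byte 1 bit 7; 17 bits remain
Read 3: bits[15:26] width=11 -> value=1785 (bin 11011111001); offset now 26 = byte 3 bit 2; 6 bits remain

Answer: value=813 offset=10
value=2 offset=15
value=1785 offset=26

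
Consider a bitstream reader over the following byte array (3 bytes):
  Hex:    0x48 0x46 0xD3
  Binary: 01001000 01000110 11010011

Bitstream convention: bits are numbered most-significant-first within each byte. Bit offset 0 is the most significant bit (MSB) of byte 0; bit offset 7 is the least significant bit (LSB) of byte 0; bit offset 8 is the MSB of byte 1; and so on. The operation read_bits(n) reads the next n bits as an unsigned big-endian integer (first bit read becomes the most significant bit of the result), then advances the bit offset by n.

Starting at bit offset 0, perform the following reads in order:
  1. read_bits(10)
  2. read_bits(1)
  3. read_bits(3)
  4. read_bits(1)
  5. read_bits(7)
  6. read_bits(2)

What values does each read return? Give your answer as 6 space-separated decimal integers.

Answer: 289 0 1 1 52 3

Derivation:
Read 1: bits[0:10] width=10 -> value=289 (bin 0100100001); offset now 10 = byte 1 bit 2; 14 bits remain
Read 2: bits[10:11] width=1 -> value=0 (bin 0); offset now 11 = byte 1 bit 3; 13 bits remain
Read 3: bits[11:14] width=3 -> value=1 (bin 001); offset now 14 = byte 1 bit 6; 10 bits remain
Read 4: bits[14:15] width=1 -> value=1 (bin 1); offset now 15 = byte 1 bit 7; 9 bits remain
Read 5: bits[15:22] width=7 -> value=52 (bin 0110100); offset now 22 = byte 2 bit 6; 2 bits remain
Read 6: bits[22:24] width=2 -> value=3 (bin 11); offset now 24 = byte 3 bit 0; 0 bits remain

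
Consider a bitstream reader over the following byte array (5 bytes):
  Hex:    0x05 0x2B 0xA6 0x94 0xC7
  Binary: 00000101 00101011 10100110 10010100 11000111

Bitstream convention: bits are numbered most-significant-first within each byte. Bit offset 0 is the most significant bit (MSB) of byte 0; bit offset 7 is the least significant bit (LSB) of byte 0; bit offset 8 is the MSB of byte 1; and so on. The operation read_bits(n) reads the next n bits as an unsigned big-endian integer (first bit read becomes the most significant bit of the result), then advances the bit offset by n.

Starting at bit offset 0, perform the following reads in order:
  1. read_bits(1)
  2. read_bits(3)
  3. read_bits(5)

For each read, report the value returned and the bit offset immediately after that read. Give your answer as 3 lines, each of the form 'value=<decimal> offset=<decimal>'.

Answer: value=0 offset=1
value=0 offset=4
value=10 offset=9

Derivation:
Read 1: bits[0:1] width=1 -> value=0 (bin 0); offset now 1 = byte 0 bit 1; 39 bits remain
Read 2: bits[1:4] width=3 -> value=0 (bin 000); offset now 4 = byte 0 bit 4; 36 bits remain
Read 3: bits[4:9] width=5 -> value=10 (bin 01010); offset now 9 = byte 1 bit 1; 31 bits remain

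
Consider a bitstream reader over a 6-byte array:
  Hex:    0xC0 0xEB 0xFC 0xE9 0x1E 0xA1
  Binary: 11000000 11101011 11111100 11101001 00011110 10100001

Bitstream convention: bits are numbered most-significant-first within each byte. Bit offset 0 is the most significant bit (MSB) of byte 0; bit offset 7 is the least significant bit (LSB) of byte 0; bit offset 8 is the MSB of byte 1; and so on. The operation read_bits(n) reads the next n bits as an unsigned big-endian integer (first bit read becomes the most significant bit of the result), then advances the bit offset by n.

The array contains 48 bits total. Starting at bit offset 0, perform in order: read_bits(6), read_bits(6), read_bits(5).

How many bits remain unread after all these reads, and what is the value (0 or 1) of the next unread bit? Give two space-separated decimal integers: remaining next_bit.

Answer: 31 1

Derivation:
Read 1: bits[0:6] width=6 -> value=48 (bin 110000); offset now 6 = byte 0 bit 6; 42 bits remain
Read 2: bits[6:12] width=6 -> value=14 (bin 001110); offset now 12 = byte 1 bit 4; 36 bits remain
Read 3: bits[12:17] width=5 -> value=23 (bin 10111); offset now 17 = byte 2 bit 1; 31 bits remain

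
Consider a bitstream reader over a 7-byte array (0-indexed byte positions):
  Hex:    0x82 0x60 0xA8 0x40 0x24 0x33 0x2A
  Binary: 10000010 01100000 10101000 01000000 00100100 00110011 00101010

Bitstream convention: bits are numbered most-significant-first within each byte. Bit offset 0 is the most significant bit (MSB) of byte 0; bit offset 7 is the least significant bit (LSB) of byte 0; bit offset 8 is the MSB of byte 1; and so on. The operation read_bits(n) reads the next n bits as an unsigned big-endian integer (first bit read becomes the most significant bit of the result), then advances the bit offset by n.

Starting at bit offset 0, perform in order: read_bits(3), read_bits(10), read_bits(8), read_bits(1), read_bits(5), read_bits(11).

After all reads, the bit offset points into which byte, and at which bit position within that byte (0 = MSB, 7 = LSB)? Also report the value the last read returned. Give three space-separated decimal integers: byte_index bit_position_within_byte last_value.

Read 1: bits[0:3] width=3 -> value=4 (bin 100); offset now 3 = byte 0 bit 3; 53 bits remain
Read 2: bits[3:13] width=10 -> value=76 (bin 0001001100); offset now 13 = byte 1 bit 5; 43 bits remain
Read 3: bits[13:21] width=8 -> value=21 (bin 00010101); offset now 21 = byte 2 bit 5; 35 bits remain
Read 4: bits[21:22] width=1 -> value=0 (bin 0); offset now 22 = byte 2 bit 6; 34 bits remain
Read 5: bits[22:27] width=5 -> value=2 (bin 00010); offset now 27 = byte 3 bit 3; 29 bits remain
Read 6: bits[27:38] width=11 -> value=9 (bin 00000001001); offset now 38 = byte 4 bit 6; 18 bits remain

Answer: 4 6 9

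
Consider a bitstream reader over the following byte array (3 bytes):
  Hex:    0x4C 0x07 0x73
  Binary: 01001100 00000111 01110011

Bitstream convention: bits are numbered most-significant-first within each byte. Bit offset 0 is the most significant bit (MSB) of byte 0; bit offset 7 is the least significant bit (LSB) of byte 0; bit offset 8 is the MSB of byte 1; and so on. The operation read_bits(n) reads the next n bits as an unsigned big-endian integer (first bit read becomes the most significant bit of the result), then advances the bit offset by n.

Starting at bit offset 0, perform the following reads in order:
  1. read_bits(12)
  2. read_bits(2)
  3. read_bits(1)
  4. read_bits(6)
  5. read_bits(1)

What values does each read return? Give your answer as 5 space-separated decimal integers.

Read 1: bits[0:12] width=12 -> value=1216 (bin 010011000000); offset now 12 = byte 1 bit 4; 12 bits remain
Read 2: bits[12:14] width=2 -> value=1 (bin 01); offset now 14 = byte 1 bit 6; 10 bits remain
Read 3: bits[14:15] width=1 -> value=1 (bin 1); offset now 15 = byte 1 bit 7; 9 bits remain
Read 4: bits[15:21] width=6 -> value=46 (bin 101110); offset now 21 = byte 2 bit 5; 3 bits remain
Read 5: bits[21:22] width=1 -> value=0 (bin 0); offset now 22 = byte 2 bit 6; 2 bits remain

Answer: 1216 1 1 46 0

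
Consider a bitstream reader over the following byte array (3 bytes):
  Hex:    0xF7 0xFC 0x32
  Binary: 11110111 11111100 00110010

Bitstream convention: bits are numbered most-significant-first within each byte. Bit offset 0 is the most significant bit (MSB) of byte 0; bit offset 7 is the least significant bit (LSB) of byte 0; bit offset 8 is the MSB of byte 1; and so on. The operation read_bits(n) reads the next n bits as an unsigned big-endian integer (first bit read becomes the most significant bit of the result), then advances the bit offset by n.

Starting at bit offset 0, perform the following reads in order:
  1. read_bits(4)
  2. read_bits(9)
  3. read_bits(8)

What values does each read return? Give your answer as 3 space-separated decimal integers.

Answer: 15 255 134

Derivation:
Read 1: bits[0:4] width=4 -> value=15 (bin 1111); offset now 4 = byte 0 bit 4; 20 bits remain
Read 2: bits[4:13] width=9 -> value=255 (bin 011111111); offset now 13 = byte 1 bit 5; 11 bits remain
Read 3: bits[13:21] width=8 -> value=134 (bin 10000110); offset now 21 = byte 2 bit 5; 3 bits remain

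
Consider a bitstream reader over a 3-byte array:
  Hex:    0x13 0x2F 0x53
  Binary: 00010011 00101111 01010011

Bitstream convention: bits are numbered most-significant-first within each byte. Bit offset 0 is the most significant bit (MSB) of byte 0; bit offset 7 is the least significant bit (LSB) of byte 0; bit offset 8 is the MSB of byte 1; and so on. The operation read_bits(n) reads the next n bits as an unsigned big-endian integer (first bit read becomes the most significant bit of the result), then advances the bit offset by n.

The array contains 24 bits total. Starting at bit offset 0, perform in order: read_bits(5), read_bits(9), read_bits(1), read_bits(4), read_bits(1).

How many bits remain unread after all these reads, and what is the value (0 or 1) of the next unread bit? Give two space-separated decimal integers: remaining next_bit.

Read 1: bits[0:5] width=5 -> value=2 (bin 00010); offset now 5 = byte 0 bit 5; 19 bits remain
Read 2: bits[5:14] width=9 -> value=203 (bin 011001011); offset now 14 = byte 1 bit 6; 10 bits remain
Read 3: bits[14:15] width=1 -> value=1 (bin 1); offset now 15 = byte 1 bit 7; 9 bits remain
Read 4: bits[15:19] width=4 -> value=10 (bin 1010); offset now 19 = byte 2 bit 3; 5 bits remain
Read 5: bits[19:20] width=1 -> value=1 (bin 1); offset now 20 = byte 2 bit 4; 4 bits remain

Answer: 4 0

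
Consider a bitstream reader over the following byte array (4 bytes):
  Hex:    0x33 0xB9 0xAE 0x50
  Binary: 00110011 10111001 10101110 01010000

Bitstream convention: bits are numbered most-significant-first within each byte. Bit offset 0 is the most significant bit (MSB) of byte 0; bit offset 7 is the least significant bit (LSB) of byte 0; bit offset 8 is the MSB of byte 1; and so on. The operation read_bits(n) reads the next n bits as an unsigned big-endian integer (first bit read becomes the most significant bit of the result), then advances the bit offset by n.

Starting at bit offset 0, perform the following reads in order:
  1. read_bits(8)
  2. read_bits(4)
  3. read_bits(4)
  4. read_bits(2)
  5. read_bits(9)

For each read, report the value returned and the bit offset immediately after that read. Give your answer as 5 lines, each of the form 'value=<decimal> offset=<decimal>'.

Answer: value=51 offset=8
value=11 offset=12
value=9 offset=16
value=2 offset=18
value=370 offset=27

Derivation:
Read 1: bits[0:8] width=8 -> value=51 (bin 00110011); offset now 8 = byte 1 bit 0; 24 bits remain
Read 2: bits[8:12] width=4 -> value=11 (bin 1011); offset now 12 = byte 1 bit 4; 20 bits remain
Read 3: bits[12:16] width=4 -> value=9 (bin 1001); offset now 16 = byte 2 bit 0; 16 bits remain
Read 4: bits[16:18] width=2 -> value=2 (bin 10); offset now 18 = byte 2 bit 2; 14 bits remain
Read 5: bits[18:27] width=9 -> value=370 (bin 101110010); offset now 27 = byte 3 bit 3; 5 bits remain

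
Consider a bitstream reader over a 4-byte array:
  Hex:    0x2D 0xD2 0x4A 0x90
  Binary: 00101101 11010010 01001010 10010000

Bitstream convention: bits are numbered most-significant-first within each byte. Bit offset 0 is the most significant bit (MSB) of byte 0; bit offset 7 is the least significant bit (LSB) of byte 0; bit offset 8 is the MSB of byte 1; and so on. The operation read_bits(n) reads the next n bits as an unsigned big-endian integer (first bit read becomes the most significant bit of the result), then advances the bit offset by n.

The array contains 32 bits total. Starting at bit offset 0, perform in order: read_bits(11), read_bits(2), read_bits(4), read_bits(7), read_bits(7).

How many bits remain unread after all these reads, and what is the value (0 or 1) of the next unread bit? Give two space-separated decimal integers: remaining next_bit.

Answer: 1 0

Derivation:
Read 1: bits[0:11] width=11 -> value=366 (bin 00101101110); offset now 11 = byte 1 bit 3; 21 bits remain
Read 2: bits[11:13] width=2 -> value=2 (bin 10); offset now 13 = byte 1 bit 5; 19 bits remain
Read 3: bits[13:17] width=4 -> value=4 (bin 0100); offset now 17 = byte 2 bit 1; 15 bits remain
Read 4: bits[17:24] width=7 -> value=74 (bin 1001010); offset now 24 = byte 3 bit 0; 8 bits remain
Read 5: bits[24:31] width=7 -> value=72 (bin 1001000); offset now 31 = byte 3 bit 7; 1 bits remain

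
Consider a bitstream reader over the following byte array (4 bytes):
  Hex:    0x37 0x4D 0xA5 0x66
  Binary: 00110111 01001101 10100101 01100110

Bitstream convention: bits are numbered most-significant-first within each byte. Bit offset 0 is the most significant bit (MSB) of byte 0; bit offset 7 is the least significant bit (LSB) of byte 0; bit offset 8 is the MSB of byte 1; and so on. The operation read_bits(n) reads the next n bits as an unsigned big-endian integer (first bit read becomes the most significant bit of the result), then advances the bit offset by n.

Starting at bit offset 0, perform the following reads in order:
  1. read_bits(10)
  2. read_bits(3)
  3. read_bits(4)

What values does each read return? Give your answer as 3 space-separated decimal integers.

Read 1: bits[0:10] width=10 -> value=221 (bin 0011011101); offset now 10 = byte 1 bit 2; 22 bits remain
Read 2: bits[10:13] width=3 -> value=1 (bin 001); offset now 13 = byte 1 bit 5; 19 bits remain
Read 3: bits[13:17] width=4 -> value=11 (bin 1011); offset now 17 = byte 2 bit 1; 15 bits remain

Answer: 221 1 11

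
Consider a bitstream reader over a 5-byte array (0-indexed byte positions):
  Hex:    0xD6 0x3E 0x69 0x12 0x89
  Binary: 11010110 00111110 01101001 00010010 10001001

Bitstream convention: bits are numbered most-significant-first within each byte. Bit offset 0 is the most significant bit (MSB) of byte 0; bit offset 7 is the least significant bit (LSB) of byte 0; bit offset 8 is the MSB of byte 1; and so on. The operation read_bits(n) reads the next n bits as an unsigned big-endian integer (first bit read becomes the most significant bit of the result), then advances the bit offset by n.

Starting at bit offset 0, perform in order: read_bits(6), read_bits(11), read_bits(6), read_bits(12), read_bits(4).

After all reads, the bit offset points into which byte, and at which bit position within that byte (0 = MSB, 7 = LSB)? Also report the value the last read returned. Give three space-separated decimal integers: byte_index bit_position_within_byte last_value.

Answer: 4 7 4

Derivation:
Read 1: bits[0:6] width=6 -> value=53 (bin 110101); offset now 6 = byte 0 bit 6; 34 bits remain
Read 2: bits[6:17] width=11 -> value=1148 (bin 10001111100); offset now 17 = byte 2 bit 1; 23 bits remain
Read 3: bits[17:23] width=6 -> value=52 (bin 110100); offset now 23 = byte 2 bit 7; 17 bits remain
Read 4: bits[23:35] width=12 -> value=2196 (bin 100010010100); offset now 35 = byte 4 bit 3; 5 bits remain
Read 5: bits[35:39] width=4 -> value=4 (bin 0100); offset now 39 = byte 4 bit 7; 1 bits remain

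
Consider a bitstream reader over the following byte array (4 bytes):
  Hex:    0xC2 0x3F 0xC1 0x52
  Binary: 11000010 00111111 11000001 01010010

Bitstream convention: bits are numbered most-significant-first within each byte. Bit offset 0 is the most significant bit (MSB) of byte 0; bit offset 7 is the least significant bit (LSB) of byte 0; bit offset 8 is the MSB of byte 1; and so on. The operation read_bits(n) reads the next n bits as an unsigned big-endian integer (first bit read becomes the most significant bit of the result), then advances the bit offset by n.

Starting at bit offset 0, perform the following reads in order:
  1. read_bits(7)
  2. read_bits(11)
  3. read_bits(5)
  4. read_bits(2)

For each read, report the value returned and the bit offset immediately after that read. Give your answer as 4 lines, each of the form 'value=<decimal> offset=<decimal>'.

Answer: value=97 offset=7
value=255 offset=18
value=0 offset=23
value=2 offset=25

Derivation:
Read 1: bits[0:7] width=7 -> value=97 (bin 1100001); offset now 7 = byte 0 bit 7; 25 bits remain
Read 2: bits[7:18] width=11 -> value=255 (bin 00011111111); offset now 18 = byte 2 bit 2; 14 bits remain
Read 3: bits[18:23] width=5 -> value=0 (bin 00000); offset now 23 = byte 2 bit 7; 9 bits remain
Read 4: bits[23:25] width=2 -> value=2 (bin 10); offset now 25 = byte 3 bit 1; 7 bits remain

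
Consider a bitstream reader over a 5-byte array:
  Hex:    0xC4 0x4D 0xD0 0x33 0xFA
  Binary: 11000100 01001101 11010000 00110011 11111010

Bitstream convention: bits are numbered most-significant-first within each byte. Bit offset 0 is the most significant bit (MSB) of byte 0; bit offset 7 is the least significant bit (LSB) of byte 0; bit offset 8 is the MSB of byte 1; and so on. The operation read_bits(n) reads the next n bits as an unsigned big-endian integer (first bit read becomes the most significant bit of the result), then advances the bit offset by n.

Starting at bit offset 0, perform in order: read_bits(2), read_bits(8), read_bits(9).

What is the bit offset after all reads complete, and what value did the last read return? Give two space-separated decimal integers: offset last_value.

Read 1: bits[0:2] width=2 -> value=3 (bin 11); offset now 2 = byte 0 bit 2; 38 bits remain
Read 2: bits[2:10] width=8 -> value=17 (bin 00010001); offset now 10 = byte 1 bit 2; 30 bits remain
Read 3: bits[10:19] width=9 -> value=110 (bin 001101110); offset now 19 = byte 2 bit 3; 21 bits remain

Answer: 19 110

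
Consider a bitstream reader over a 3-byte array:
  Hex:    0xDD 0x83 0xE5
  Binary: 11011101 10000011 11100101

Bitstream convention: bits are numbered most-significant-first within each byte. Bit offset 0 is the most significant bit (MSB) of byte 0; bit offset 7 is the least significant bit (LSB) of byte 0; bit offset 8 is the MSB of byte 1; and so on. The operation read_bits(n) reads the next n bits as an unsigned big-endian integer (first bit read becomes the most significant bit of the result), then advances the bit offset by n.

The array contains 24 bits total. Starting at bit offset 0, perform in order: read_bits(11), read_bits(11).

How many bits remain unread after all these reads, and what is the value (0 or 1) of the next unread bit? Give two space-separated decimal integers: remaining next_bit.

Read 1: bits[0:11] width=11 -> value=1772 (bin 11011101100); offset now 11 = byte 1 bit 3; 13 bits remain
Read 2: bits[11:22] width=11 -> value=249 (bin 00011111001); offset now 22 = byte 2 bit 6; 2 bits remain

Answer: 2 0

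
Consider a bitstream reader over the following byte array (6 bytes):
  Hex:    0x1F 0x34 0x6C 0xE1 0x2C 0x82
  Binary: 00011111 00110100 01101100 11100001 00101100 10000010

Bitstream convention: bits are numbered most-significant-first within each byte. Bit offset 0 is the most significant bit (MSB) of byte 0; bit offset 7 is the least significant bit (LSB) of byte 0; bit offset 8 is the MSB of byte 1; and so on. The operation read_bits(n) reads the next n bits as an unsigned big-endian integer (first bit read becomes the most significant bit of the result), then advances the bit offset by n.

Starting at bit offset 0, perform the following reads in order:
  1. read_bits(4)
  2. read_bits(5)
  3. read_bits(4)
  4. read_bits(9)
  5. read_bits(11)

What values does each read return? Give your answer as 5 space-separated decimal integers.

Answer: 1 30 6 283 450

Derivation:
Read 1: bits[0:4] width=4 -> value=1 (bin 0001); offset now 4 = byte 0 bit 4; 44 bits remain
Read 2: bits[4:9] width=5 -> value=30 (bin 11110); offset now 9 = byte 1 bit 1; 39 bits remain
Read 3: bits[9:13] width=4 -> value=6 (bin 0110); offset now 13 = byte 1 bit 5; 35 bits remain
Read 4: bits[13:22] width=9 -> value=283 (bin 100011011); offset now 22 = byte 2 bit 6; 26 bits remain
Read 5: bits[22:33] width=11 -> value=450 (bin 00111000010); offset now 33 = byte 4 bit 1; 15 bits remain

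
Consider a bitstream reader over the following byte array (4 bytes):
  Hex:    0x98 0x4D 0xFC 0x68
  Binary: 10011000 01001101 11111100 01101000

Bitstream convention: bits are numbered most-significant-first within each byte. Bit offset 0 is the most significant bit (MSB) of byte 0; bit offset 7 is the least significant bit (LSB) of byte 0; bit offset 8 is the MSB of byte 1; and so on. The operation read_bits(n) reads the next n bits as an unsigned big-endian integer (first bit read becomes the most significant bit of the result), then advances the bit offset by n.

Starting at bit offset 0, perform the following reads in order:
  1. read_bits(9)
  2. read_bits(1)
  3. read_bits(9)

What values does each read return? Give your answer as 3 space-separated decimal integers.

Read 1: bits[0:9] width=9 -> value=304 (bin 100110000); offset now 9 = byte 1 bit 1; 23 bits remain
Read 2: bits[9:10] width=1 -> value=1 (bin 1); offset now 10 = byte 1 bit 2; 22 bits remain
Read 3: bits[10:19] width=9 -> value=111 (bin 001101111); offset now 19 = byte 2 bit 3; 13 bits remain

Answer: 304 1 111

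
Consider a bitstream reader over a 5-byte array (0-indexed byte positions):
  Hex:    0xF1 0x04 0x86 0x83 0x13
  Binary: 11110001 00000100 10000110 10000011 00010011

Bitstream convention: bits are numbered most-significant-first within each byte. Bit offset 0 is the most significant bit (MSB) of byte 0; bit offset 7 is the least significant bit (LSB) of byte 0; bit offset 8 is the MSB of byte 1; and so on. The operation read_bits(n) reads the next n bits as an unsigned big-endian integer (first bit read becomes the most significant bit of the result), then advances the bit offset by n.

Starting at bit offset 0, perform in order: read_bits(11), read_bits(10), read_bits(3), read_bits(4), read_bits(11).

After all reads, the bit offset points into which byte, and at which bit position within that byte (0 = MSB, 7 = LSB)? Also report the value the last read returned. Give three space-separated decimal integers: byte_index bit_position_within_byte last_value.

Read 1: bits[0:11] width=11 -> value=1928 (bin 11110001000); offset now 11 = byte 1 bit 3; 29 bits remain
Read 2: bits[11:21] width=10 -> value=144 (bin 0010010000); offset now 21 = byte 2 bit 5; 19 bits remain
Read 3: bits[21:24] width=3 -> value=6 (bin 110); offset now 24 = byte 3 bit 0; 16 bits remain
Read 4: bits[24:28] width=4 -> value=8 (bin 1000); offset now 28 = byte 3 bit 4; 12 bits remain
Read 5: bits[28:39] width=11 -> value=393 (bin 00110001001); offset now 39 = byte 4 bit 7; 1 bits remain

Answer: 4 7 393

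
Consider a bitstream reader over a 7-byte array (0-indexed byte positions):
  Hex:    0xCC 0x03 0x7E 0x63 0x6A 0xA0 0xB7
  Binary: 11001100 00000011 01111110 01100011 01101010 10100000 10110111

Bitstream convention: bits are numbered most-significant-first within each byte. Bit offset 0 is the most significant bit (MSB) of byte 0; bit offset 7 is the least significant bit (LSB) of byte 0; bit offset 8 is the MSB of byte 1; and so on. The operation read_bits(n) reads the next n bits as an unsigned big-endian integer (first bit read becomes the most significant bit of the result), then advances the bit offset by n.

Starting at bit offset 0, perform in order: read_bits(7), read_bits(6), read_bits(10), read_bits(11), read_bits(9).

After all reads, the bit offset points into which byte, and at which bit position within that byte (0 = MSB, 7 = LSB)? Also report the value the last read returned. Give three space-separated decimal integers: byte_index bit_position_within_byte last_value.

Read 1: bits[0:7] width=7 -> value=102 (bin 1100110); offset now 7 = byte 0 bit 7; 49 bits remain
Read 2: bits[7:13] width=6 -> value=0 (bin 000000); offset now 13 = byte 1 bit 5; 43 bits remain
Read 3: bits[13:23] width=10 -> value=447 (bin 0110111111); offset now 23 = byte 2 bit 7; 33 bits remain
Read 4: bits[23:34] width=11 -> value=397 (bin 00110001101); offset now 34 = byte 4 bit 2; 22 bits remain
Read 5: bits[34:43] width=9 -> value=341 (bin 101010101); offset now 43 = byte 5 bit 3; 13 bits remain

Answer: 5 3 341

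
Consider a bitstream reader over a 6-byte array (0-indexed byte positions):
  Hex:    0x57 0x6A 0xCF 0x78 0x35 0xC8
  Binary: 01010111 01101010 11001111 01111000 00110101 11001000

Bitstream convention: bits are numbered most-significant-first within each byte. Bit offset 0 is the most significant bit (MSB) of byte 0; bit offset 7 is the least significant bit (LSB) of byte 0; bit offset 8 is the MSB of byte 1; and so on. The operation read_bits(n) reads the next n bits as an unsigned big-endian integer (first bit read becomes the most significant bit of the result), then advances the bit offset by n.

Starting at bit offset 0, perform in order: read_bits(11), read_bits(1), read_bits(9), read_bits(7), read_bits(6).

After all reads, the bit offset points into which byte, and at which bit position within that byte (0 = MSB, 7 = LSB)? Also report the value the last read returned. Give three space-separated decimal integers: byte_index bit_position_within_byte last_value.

Answer: 4 2 32

Derivation:
Read 1: bits[0:11] width=11 -> value=699 (bin 01010111011); offset now 11 = byte 1 bit 3; 37 bits remain
Read 2: bits[11:12] width=1 -> value=0 (bin 0); offset now 12 = byte 1 bit 4; 36 bits remain
Read 3: bits[12:21] width=9 -> value=345 (bin 101011001); offset now 21 = byte 2 bit 5; 27 bits remain
Read 4: bits[21:28] width=7 -> value=119 (bin 1110111); offset now 28 = byte 3 bit 4; 20 bits remain
Read 5: bits[28:34] width=6 -> value=32 (bin 100000); offset now 34 = byte 4 bit 2; 14 bits remain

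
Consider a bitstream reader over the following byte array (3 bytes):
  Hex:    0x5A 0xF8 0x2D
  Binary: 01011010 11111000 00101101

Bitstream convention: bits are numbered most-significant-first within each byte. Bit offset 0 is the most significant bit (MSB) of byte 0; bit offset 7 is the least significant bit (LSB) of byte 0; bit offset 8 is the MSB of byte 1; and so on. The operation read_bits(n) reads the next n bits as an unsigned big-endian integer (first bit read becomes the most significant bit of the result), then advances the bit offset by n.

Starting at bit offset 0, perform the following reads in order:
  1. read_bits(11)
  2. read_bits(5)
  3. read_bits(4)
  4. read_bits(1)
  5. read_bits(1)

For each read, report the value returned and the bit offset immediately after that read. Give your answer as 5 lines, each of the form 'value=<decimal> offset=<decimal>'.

Answer: value=727 offset=11
value=24 offset=16
value=2 offset=20
value=1 offset=21
value=1 offset=22

Derivation:
Read 1: bits[0:11] width=11 -> value=727 (bin 01011010111); offset now 11 = byte 1 bit 3; 13 bits remain
Read 2: bits[11:16] width=5 -> value=24 (bin 11000); offset now 16 = byte 2 bit 0; 8 bits remain
Read 3: bits[16:20] width=4 -> value=2 (bin 0010); offset now 20 = byte 2 bit 4; 4 bits remain
Read 4: bits[20:21] width=1 -> value=1 (bin 1); offset now 21 = byte 2 bit 5; 3 bits remain
Read 5: bits[21:22] width=1 -> value=1 (bin 1); offset now 22 = byte 2 bit 6; 2 bits remain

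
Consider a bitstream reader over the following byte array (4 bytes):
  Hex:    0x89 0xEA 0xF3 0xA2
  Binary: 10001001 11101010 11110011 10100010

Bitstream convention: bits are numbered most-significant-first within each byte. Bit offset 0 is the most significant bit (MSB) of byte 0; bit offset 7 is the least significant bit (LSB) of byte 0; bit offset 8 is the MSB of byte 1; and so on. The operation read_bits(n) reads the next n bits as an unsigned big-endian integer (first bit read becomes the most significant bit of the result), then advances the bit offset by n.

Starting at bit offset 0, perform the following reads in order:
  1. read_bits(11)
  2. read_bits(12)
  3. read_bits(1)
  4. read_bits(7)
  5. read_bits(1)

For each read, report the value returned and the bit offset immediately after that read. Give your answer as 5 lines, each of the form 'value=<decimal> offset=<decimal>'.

Answer: value=1103 offset=11
value=1401 offset=23
value=1 offset=24
value=81 offset=31
value=0 offset=32

Derivation:
Read 1: bits[0:11] width=11 -> value=1103 (bin 10001001111); offset now 11 = byte 1 bit 3; 21 bits remain
Read 2: bits[11:23] width=12 -> value=1401 (bin 010101111001); offset now 23 = byte 2 bit 7; 9 bits remain
Read 3: bits[23:24] width=1 -> value=1 (bin 1); offset now 24 = byte 3 bit 0; 8 bits remain
Read 4: bits[24:31] width=7 -> value=81 (bin 1010001); offset now 31 = byte 3 bit 7; 1 bits remain
Read 5: bits[31:32] width=1 -> value=0 (bin 0); offset now 32 = byte 4 bit 0; 0 bits remain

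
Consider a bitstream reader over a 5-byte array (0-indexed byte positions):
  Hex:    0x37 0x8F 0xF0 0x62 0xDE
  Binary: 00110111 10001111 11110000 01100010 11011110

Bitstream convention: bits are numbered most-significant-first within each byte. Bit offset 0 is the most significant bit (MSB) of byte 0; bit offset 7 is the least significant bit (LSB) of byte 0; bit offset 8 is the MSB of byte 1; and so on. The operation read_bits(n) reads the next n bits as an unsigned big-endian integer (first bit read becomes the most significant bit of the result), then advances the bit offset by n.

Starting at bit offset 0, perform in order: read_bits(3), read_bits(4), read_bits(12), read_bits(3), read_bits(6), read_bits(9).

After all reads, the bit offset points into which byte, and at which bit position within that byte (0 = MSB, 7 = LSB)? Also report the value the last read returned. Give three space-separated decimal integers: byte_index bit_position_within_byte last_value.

Answer: 4 5 91

Derivation:
Read 1: bits[0:3] width=3 -> value=1 (bin 001); offset now 3 = byte 0 bit 3; 37 bits remain
Read 2: bits[3:7] width=4 -> value=11 (bin 1011); offset now 7 = byte 0 bit 7; 33 bits remain
Read 3: bits[7:19] width=12 -> value=3199 (bin 110001111111); offset now 19 = byte 2 bit 3; 21 bits remain
Read 4: bits[19:22] width=3 -> value=4 (bin 100); offset now 22 = byte 2 bit 6; 18 bits remain
Read 5: bits[22:28] width=6 -> value=6 (bin 000110); offset now 28 = byte 3 bit 4; 12 bits remain
Read 6: bits[28:37] width=9 -> value=91 (bin 001011011); offset now 37 = byte 4 bit 5; 3 bits remain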